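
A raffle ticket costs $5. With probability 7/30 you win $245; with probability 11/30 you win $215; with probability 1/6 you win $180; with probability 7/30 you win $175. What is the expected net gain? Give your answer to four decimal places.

201.8333

E[payout] = 245·7/30 + 215·11/30 + 180·1/6 + 175·7/30
 = 343/6 + 473/6 + 30 + 245/6
 = 1241/6
Net = 1241/6 - 5 = 1211/6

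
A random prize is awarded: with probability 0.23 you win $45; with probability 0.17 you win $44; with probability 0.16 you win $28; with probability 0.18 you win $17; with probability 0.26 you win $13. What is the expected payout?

E[payout] = 45·0.23 + 44·0.17 + 28·0.16 + 17·0.18 + 13·0.26
 = 10.35 + 7.48 + 4.48 + 3.06 + 3.38
 = 28.75

28.75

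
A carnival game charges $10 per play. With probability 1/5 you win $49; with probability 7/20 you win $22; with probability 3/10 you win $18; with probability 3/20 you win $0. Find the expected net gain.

E[payout] = 49·1/5 + 22·7/20 + 18·3/10 + 0·3/20
 = 49/5 + 77/10 + 27/5 + 0
 = 229/10
Net = 229/10 - 10 = 129/10

12.9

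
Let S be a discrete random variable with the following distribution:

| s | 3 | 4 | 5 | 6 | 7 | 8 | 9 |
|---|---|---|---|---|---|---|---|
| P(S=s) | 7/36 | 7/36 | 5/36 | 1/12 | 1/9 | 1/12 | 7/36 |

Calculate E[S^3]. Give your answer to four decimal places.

E[S^3] = Σ s^3·P(S=s)
 = 27·7/36 + 64·7/36 + 125·5/36 + 216·1/12 + 343·1/9 + 512·1/12 + 729·7/36
 = 21/4 + 112/9 + 625/36 + 18 + 343/9 + 128/3 + 567/4
 = 3307/12

275.5833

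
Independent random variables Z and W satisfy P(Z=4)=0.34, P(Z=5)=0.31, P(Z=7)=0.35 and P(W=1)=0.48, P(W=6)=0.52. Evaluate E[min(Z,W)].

3.0852

E[min(Z,W)] = Σ_z Σ_w min(z,w) · P(Z=z)P(W=w)
 = 1·0.1632 + 4·0.1768 + 1·0.1488 + 5·0.1612 + 1·0.168 + 6·0.182
 = 0.1632 + 0.7072 + 0.1488 + 0.806 + 0.168 + 1.092
 = 3.0852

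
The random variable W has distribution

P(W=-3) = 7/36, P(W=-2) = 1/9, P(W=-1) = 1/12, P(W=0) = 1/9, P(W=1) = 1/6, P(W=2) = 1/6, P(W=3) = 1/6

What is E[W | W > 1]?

2.5

P(W > 1) = 1/6 + 1/6 = 1/3.
E[W | W > 1] = [2·1/6 + 3·1/6] / (1/3)
 = 5/6 / (1/3)
 = 5/2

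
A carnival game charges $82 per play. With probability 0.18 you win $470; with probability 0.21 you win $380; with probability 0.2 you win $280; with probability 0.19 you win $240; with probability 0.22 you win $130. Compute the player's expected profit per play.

E[payout] = 470·0.18 + 380·0.21 + 280·0.2 + 240·0.19 + 130·0.22
 = 84.6 + 79.8 + 56 + 45.6 + 28.6
 = 294.6
Net = 294.6 - 82 = 212.6

212.6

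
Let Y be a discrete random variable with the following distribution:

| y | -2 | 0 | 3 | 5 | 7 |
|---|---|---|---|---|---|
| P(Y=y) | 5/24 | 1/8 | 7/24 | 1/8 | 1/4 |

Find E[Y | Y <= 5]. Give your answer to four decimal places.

1.4444

P(Y <= 5) = 5/24 + 1/8 + 7/24 + 1/8 = 3/4.
E[Y | Y <= 5] = [(-2)·5/24 + 0·1/8 + 3·7/24 + 5·1/8] / (3/4)
 = 13/12 / (3/4)
 = 13/9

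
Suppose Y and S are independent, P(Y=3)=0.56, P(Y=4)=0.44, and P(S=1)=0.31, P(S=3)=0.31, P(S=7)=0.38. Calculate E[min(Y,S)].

E[min(Y,S)] = Σ_y Σ_s min(y,s) · P(Y=y)P(S=s)
 = 1·0.1736 + 3·0.1736 + 3·0.2128 + 1·0.1364 + 3·0.1364 + 4·0.1672
 = 0.1736 + 0.5208 + 0.6384 + 0.1364 + 0.4092 + 0.6688
 = 2.5472

2.5472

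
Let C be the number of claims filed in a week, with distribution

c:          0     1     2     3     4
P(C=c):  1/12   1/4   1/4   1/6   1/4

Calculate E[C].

2.25

E[C] = Σ c·P(C=c)
 = 0·1/12 + 1·1/4 + 2·1/4 + 3·1/6 + 4·1/4
 = 0 + 1/4 + 1/2 + 1/2 + 1
 = 9/4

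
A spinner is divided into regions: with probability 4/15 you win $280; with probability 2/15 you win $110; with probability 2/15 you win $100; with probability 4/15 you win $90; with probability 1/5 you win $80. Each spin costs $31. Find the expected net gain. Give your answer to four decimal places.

111.6667

E[payout] = 280·4/15 + 110·2/15 + 100·2/15 + 90·4/15 + 80·1/5
 = 224/3 + 44/3 + 40/3 + 24 + 16
 = 428/3
Net = 428/3 - 31 = 335/3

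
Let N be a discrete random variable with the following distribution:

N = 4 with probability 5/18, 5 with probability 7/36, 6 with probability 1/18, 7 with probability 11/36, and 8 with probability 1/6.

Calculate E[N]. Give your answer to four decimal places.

E[N] = Σ n·P(N=n)
 = 4·5/18 + 5·7/36 + 6·1/18 + 7·11/36 + 8·1/6
 = 10/9 + 35/36 + 1/3 + 77/36 + 4/3
 = 53/9

5.8889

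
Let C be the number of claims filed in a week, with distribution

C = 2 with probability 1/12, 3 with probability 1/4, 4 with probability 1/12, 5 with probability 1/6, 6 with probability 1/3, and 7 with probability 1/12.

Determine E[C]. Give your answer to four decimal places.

4.6667

E[C] = Σ c·P(C=c)
 = 2·1/12 + 3·1/4 + 4·1/12 + 5·1/6 + 6·1/3 + 7·1/12
 = 1/6 + 3/4 + 1/3 + 5/6 + 2 + 7/12
 = 14/3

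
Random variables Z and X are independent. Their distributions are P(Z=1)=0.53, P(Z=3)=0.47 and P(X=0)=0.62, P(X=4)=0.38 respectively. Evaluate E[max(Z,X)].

E[max(Z,X)] = Σ_z Σ_x max(z,x) · P(Z=z)P(X=x)
 = 1·0.3286 + 4·0.2014 + 3·0.2914 + 4·0.1786
 = 0.3286 + 0.8056 + 0.8742 + 0.7144
 = 2.7228

2.7228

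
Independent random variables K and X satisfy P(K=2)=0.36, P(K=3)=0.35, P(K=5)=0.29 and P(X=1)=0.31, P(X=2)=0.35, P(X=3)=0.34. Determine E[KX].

6.5366

E[KX] = Σ_k Σ_x kx · P(K=k)P(X=x)
 = 2·0.1116 + 4·0.126 + 6·0.1224 + 3·0.1085 + 6·0.1225 + 9·0.119 + 5·0.0899 + 10·0.1015 + 15·0.0986
 = 0.2232 + 0.504 + 0.7344 + 0.3255 + 0.735 + 1.071 + 0.4495 + 1.015 + 1.479
 = 6.5366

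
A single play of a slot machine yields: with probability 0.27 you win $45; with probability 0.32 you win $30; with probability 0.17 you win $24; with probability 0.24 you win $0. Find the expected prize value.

E[payout] = 45·0.27 + 30·0.32 + 24·0.17 + 0·0.24
 = 12.15 + 9.6 + 4.08 + 0
 = 25.83

25.83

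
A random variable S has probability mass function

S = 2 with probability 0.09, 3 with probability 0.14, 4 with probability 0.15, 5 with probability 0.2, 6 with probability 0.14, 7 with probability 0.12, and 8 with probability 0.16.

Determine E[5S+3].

E[5S+3] = Σ (5s+3)·P(S=s)
 = 13·0.09 + 18·0.14 + 23·0.15 + 28·0.2 + 33·0.14 + 38·0.12 + 43·0.16
 = 1.17 + 2.52 + 3.45 + 5.6 + 4.62 + 4.56 + 6.88
 = 28.8

28.8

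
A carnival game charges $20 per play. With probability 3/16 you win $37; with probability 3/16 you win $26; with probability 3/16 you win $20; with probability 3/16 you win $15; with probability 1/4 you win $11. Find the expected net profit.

1.125

E[payout] = 37·3/16 + 26·3/16 + 20·3/16 + 15·3/16 + 11·1/4
 = 111/16 + 39/8 + 15/4 + 45/16 + 11/4
 = 169/8
Net = 169/8 - 20 = 9/8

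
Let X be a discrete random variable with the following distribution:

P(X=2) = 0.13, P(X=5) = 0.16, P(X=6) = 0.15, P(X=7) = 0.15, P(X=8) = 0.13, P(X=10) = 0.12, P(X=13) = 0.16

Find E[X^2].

64.63

E[X^2] = Σ x^2·P(X=x)
 = 4·0.13 + 25·0.16 + 36·0.15 + 49·0.15 + 64·0.13 + 100·0.12 + 169·0.16
 = 0.52 + 4 + 5.4 + 7.35 + 8.32 + 12 + 27.04
 = 64.63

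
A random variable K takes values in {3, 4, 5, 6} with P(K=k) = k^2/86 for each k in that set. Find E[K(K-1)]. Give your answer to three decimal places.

21.233

E[K(K-1)] = Σ k(k-1)·P(K=k)
 = 6·9/86 + 12·8/43 + 20·25/86 + 30·18/43
 = 27/43 + 96/43 + 250/43 + 540/43
 = 913/43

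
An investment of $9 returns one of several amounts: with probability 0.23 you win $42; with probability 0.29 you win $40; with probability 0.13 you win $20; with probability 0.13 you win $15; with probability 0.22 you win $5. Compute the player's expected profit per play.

E[payout] = 42·0.23 + 40·0.29 + 20·0.13 + 15·0.13 + 5·0.22
 = 9.66 + 11.6 + 2.6 + 1.95 + 1.1
 = 26.91
Net = 26.91 - 9 = 17.91

17.91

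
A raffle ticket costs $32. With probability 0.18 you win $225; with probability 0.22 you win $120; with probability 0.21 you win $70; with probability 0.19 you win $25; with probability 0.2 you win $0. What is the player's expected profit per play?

54.35

E[payout] = 225·0.18 + 120·0.22 + 70·0.21 + 25·0.19 + 0·0.2
 = 40.5 + 26.4 + 14.7 + 4.75 + 0
 = 86.35
Net = 86.35 - 32 = 54.35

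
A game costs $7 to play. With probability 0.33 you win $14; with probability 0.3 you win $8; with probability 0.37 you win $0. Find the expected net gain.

E[payout] = 14·0.33 + 8·0.3 + 0·0.37
 = 4.62 + 2.4 + 0
 = 7.02
Net = 7.02 - 7 = 0.02

0.02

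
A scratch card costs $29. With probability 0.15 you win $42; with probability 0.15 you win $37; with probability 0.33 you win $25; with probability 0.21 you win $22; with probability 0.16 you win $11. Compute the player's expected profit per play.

E[payout] = 42·0.15 + 37·0.15 + 25·0.33 + 22·0.21 + 11·0.16
 = 6.3 + 5.55 + 8.25 + 4.62 + 1.76
 = 26.48
Net = 26.48 - 29 = -2.52

-2.52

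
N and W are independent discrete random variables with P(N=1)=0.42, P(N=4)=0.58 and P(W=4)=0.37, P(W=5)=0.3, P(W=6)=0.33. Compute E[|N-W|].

E[|N-W|] = Σ_n Σ_w |n-w| · P(N=n)P(W=w)
 = 3·0.1554 + 4·0.126 + 5·0.1386 + 0·0.2146 + 1·0.174 + 2·0.1914
 = 0.4662 + 0.504 + 0.693 + 0 + 0.174 + 0.3828
 = 2.22

2.22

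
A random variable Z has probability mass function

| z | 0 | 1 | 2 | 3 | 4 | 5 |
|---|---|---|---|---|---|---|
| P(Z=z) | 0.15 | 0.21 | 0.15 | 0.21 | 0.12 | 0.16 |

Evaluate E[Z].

E[Z] = Σ z·P(Z=z)
 = 0·0.15 + 1·0.21 + 2·0.15 + 3·0.21 + 4·0.12 + 5·0.16
 = 0 + 0.21 + 0.3 + 0.63 + 0.48 + 0.8
 = 2.42

2.42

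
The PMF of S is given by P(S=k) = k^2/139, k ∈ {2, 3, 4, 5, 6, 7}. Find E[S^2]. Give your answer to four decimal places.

E[S^2] = Σ s^2·P(S=s)
 = 4·4/139 + 9·9/139 + 16·16/139 + 25·25/139 + 36·36/139 + 49·49/139
 = 16/139 + 81/139 + 256/139 + 625/139 + 1296/139 + 2401/139
 = 4675/139

33.6331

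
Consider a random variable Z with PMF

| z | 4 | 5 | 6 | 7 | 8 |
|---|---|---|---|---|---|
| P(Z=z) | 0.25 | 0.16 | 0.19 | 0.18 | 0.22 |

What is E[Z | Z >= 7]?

P(Z >= 7) = 0.18 + 0.22 = 0.4.
E[Z | Z >= 7] = [7·0.18 + 8·0.22] / 0.4
 = 3.02 / 0.4
 = 151/20

7.55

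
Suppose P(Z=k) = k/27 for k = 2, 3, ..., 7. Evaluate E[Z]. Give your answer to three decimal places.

E[Z] = Σ z·P(Z=z)
 = 2·2/27 + 3·1/9 + 4·4/27 + 5·5/27 + 6·2/9 + 7·7/27
 = 4/27 + 1/3 + 16/27 + 25/27 + 4/3 + 49/27
 = 139/27

5.148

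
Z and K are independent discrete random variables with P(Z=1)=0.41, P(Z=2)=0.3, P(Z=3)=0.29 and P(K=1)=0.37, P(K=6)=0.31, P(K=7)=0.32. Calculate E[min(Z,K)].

E[min(Z,K)] = Σ_z Σ_k min(z,k) · P(Z=z)P(K=k)
 = 1·0.1517 + 1·0.1271 + 1·0.1312 + 1·0.111 + 2·0.093 + 2·0.096 + 1·0.1073 + 3·0.0899 + 3·0.0928
 = 0.1517 + 0.1271 + 0.1312 + 0.111 + 0.186 + 0.192 + 0.1073 + 0.2697 + 0.2784
 = 1.5544

1.5544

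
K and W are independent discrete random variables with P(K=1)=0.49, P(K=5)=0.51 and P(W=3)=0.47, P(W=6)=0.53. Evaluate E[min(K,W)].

2.5606

E[min(K,W)] = Σ_k Σ_w min(k,w) · P(K=k)P(W=w)
 = 1·0.2303 + 1·0.2597 + 3·0.2397 + 5·0.2703
 = 0.2303 + 0.2597 + 0.7191 + 1.3515
 = 2.5606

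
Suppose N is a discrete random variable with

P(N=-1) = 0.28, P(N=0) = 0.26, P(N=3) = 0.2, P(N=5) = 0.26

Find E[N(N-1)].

E[N(N-1)] = Σ n(n-1)·P(N=n)
 = 2·0.28 + 0·0.26 + 6·0.2 + 20·0.26
 = 0.56 + 0 + 1.2 + 5.2
 = 6.96

6.96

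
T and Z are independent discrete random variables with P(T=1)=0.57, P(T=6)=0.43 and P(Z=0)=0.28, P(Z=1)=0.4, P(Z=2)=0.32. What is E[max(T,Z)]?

E[max(T,Z)] = Σ_t Σ_z max(t,z) · P(T=t)P(Z=z)
 = 1·0.1596 + 1·0.228 + 2·0.1824 + 6·0.1204 + 6·0.172 + 6·0.1376
 = 0.1596 + 0.228 + 0.3648 + 0.7224 + 1.032 + 0.8256
 = 3.3324

3.3324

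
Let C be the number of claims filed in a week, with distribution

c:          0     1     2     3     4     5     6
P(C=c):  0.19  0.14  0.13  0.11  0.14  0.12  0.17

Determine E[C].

2.91

E[C] = Σ c·P(C=c)
 = 0·0.19 + 1·0.14 + 2·0.13 + 3·0.11 + 4·0.14 + 5·0.12 + 6·0.17
 = 0 + 0.14 + 0.26 + 0.33 + 0.56 + 0.6 + 1.02
 = 2.91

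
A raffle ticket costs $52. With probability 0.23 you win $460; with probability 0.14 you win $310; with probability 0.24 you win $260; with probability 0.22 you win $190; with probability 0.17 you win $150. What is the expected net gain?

E[payout] = 460·0.23 + 310·0.14 + 260·0.24 + 190·0.22 + 150·0.17
 = 105.8 + 43.4 + 62.4 + 41.8 + 25.5
 = 278.9
Net = 278.9 - 52 = 226.9

226.9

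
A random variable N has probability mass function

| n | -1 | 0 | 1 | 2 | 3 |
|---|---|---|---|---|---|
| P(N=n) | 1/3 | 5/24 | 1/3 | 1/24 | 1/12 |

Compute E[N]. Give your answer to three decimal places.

0.333

E[N] = Σ n·P(N=n)
 = (-1)·1/3 + 0·5/24 + 1·1/3 + 2·1/24 + 3·1/12
 = (-1/3) + 0 + 1/3 + 1/12 + 1/4
 = 1/3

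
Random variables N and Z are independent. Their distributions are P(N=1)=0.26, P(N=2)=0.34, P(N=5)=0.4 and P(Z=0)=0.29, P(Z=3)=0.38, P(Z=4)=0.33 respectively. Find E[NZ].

E[NZ] = Σ_n Σ_z nz · P(N=n)P(Z=z)
 = 0·0.0754 + 3·0.0988 + 4·0.0858 + 0·0.0986 + 6·0.1292 + 8·0.1122 + 0·0.116 + 15·0.152 + 20·0.132
 = 0 + 0.2964 + 0.3432 + 0 + 0.7752 + 0.8976 + 0 + 2.28 + 2.64
 = 7.2324

7.2324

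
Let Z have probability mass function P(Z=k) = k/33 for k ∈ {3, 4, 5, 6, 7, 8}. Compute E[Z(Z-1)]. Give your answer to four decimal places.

32.9697

E[Z(Z-1)] = Σ z(z-1)·P(Z=z)
 = 6·1/11 + 12·4/33 + 20·5/33 + 30·2/11 + 42·7/33 + 56·8/33
 = 6/11 + 16/11 + 100/33 + 60/11 + 98/11 + 448/33
 = 1088/33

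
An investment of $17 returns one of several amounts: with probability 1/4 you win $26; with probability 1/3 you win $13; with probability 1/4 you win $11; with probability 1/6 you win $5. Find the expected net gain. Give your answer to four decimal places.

E[payout] = 26·1/4 + 13·1/3 + 11·1/4 + 5·1/6
 = 13/2 + 13/3 + 11/4 + 5/6
 = 173/12
Net = 173/12 - 17 = -31/12

-2.5833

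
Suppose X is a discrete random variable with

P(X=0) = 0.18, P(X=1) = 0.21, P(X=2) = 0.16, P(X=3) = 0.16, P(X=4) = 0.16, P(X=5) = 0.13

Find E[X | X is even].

1.92

P(X is even) = 0.18 + 0.16 + 0.16 = 0.5.
E[X | X is even] = [0·0.18 + 2·0.16 + 4·0.16] / 0.5
 = 0.96 / 0.5
 = 48/25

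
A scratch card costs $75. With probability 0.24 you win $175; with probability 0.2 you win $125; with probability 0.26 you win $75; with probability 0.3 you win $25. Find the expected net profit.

E[payout] = 175·0.24 + 125·0.2 + 75·0.26 + 25·0.3
 = 42 + 25 + 19.5 + 7.5
 = 94
Net = 94 - 75 = 19

19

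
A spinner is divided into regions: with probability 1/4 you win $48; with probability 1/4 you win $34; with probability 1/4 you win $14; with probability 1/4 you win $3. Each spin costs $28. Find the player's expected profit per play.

-3.25

E[payout] = 48·1/4 + 34·1/4 + 14·1/4 + 3·1/4
 = 12 + 17/2 + 7/2 + 3/4
 = 99/4
Net = 99/4 - 28 = -13/4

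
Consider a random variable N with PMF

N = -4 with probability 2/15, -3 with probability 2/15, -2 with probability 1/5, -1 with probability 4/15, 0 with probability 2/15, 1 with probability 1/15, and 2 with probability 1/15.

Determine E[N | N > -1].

0.75

P(N > -1) = 2/15 + 1/15 + 1/15 = 4/15.
E[N | N > -1] = [0·2/15 + 1·1/15 + 2·1/15] / (4/15)
 = 1/5 / (4/15)
 = 3/4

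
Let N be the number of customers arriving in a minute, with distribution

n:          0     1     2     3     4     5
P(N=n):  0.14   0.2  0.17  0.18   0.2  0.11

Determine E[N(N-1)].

6.02

E[N(N-1)] = Σ n(n-1)·P(N=n)
 = 0·0.14 + 0·0.2 + 2·0.17 + 6·0.18 + 12·0.2 + 20·0.11
 = 0 + 0 + 0.34 + 1.08 + 2.4 + 2.2
 = 6.02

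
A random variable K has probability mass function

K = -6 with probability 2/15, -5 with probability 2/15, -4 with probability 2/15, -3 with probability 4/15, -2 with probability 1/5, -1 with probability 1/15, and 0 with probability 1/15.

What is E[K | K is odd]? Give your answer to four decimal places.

-3.2857

P(K is odd) = 2/15 + 4/15 + 1/15 = 7/15.
E[K | K is odd] = [(-5)·2/15 + (-3)·4/15 + (-1)·1/15] / (7/15)
 = -23/15 / (7/15)
 = -23/7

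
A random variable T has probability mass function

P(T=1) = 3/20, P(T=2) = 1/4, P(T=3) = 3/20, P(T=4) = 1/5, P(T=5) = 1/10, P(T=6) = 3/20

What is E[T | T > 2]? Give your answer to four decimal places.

4.4167

P(T > 2) = 3/20 + 1/5 + 1/10 + 3/20 = 3/5.
E[T | T > 2] = [3·3/20 + 4·1/5 + 5·1/10 + 6·3/20] / (3/5)
 = 53/20 / (3/5)
 = 53/12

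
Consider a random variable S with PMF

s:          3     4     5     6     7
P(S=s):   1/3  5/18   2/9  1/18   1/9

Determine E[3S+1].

14

E[3S+1] = Σ (3s+1)·P(S=s)
 = 10·1/3 + 13·5/18 + 16·2/9 + 19·1/18 + 22·1/9
 = 10/3 + 65/18 + 32/9 + 19/18 + 22/9
 = 14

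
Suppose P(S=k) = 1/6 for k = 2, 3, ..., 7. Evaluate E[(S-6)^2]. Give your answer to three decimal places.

5.167

E[(S-6)^2] = Σ (s-6)^2·P(S=s)
 = 16·1/6 + 9·1/6 + 4·1/6 + 1·1/6 + 0·1/6 + 1·1/6
 = 8/3 + 3/2 + 2/3 + 1/6 + 0 + 1/6
 = 31/6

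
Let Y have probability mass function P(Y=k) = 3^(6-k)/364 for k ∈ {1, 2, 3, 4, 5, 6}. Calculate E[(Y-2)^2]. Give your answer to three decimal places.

0.959

E[(Y-2)^2] = Σ (y-2)^2·P(Y=y)
 = 1·243/364 + 0·81/364 + 1·27/364 + 4·9/364 + 9·3/364 + 16·1/364
 = 243/364 + 0 + 27/364 + 9/91 + 27/364 + 4/91
 = 349/364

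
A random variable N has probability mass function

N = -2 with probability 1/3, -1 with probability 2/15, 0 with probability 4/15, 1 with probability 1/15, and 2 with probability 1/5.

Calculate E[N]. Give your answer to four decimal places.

-0.3333

E[N] = Σ n·P(N=n)
 = (-2)·1/3 + (-1)·2/15 + 0·4/15 + 1·1/15 + 2·1/5
 = (-2/3) + (-2/15) + 0 + 1/15 + 2/5
 = -1/3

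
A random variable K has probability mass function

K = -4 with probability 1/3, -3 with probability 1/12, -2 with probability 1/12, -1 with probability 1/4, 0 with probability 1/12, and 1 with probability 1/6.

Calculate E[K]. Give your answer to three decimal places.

E[K] = Σ k·P(K=k)
 = (-4)·1/3 + (-3)·1/12 + (-2)·1/12 + (-1)·1/4 + 0·1/12 + 1·1/6
 = (-4/3) + (-1/4) + (-1/6) + (-1/4) + 0 + 1/6
 = -11/6

-1.833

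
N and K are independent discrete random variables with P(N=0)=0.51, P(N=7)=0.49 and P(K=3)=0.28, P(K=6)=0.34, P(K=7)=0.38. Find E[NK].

19.0022

E[NK] = Σ_n Σ_k nk · P(N=n)P(K=k)
 = 0·0.1428 + 0·0.1734 + 0·0.1938 + 21·0.1372 + 42·0.1666 + 49·0.1862
 = 0 + 0 + 0 + 2.8812 + 6.9972 + 9.1238
 = 19.0022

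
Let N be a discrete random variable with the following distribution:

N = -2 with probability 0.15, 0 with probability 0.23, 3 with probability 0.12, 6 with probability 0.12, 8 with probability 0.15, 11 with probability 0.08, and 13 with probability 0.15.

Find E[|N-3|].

E[|N-3|] = Σ |n-3|·P(N=n)
 = 5·0.15 + 3·0.23 + 0·0.12 + 3·0.12 + 5·0.15 + 8·0.08 + 10·0.15
 = 0.75 + 0.69 + 0 + 0.36 + 0.75 + 0.64 + 1.5
 = 4.69

4.69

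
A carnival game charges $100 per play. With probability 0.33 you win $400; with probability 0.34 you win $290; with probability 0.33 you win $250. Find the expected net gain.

E[payout] = 400·0.33 + 290·0.34 + 250·0.33
 = 132 + 98.6 + 82.5
 = 313.1
Net = 313.1 - 100 = 213.1

213.1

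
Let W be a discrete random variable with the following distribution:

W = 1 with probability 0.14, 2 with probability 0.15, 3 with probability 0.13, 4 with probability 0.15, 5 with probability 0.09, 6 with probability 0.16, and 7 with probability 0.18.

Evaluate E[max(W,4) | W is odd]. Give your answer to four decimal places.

P(W is odd) = 0.14 + 0.13 + 0.09 + 0.18 = 0.54.
E[max(W,4) | W is odd] = [4·0.14 + 4·0.13 + 5·0.09 + 7·0.18] / 0.54
 = 2.79 / 0.54
 = 31/6

5.1667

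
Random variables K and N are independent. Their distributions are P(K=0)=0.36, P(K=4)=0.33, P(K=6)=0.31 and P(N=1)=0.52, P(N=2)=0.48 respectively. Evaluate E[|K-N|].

2.7656

E[|K-N|] = Σ_k Σ_n |k-n| · P(K=k)P(N=n)
 = 1·0.1872 + 2·0.1728 + 3·0.1716 + 2·0.1584 + 5·0.1612 + 4·0.1488
 = 0.1872 + 0.3456 + 0.5148 + 0.3168 + 0.806 + 0.5952
 = 2.7656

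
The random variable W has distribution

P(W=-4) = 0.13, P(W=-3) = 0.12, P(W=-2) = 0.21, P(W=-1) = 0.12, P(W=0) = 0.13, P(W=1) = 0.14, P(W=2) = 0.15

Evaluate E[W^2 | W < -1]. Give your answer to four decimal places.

8.6957

P(W < -1) = 0.13 + 0.12 + 0.21 = 0.46.
E[W^2 | W < -1] = [16·0.13 + 9·0.12 + 4·0.21] / 0.46
 = 4 / 0.46
 = 200/23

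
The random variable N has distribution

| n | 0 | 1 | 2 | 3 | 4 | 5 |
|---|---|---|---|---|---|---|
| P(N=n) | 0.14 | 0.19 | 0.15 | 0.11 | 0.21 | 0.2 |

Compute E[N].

2.66

E[N] = Σ n·P(N=n)
 = 0·0.14 + 1·0.19 + 2·0.15 + 3·0.11 + 4·0.21 + 5·0.2
 = 0 + 0.19 + 0.3 + 0.33 + 0.84 + 1
 = 2.66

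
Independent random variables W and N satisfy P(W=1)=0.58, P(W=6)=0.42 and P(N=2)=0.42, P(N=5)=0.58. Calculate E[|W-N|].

2.5384

E[|W-N|] = Σ_w Σ_n |w-n| · P(W=w)P(N=n)
 = 1·0.2436 + 4·0.3364 + 4·0.1764 + 1·0.2436
 = 0.2436 + 1.3456 + 0.7056 + 0.2436
 = 2.5384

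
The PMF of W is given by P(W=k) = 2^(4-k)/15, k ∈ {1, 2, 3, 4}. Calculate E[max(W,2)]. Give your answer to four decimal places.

E[max(W,2)] = Σ max(w,2)·P(W=w)
 = 2·8/15 + 2·4/15 + 3·2/15 + 4·1/15
 = 16/15 + 8/15 + 2/5 + 4/15
 = 34/15

2.2667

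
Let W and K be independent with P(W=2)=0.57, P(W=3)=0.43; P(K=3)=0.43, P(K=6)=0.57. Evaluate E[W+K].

7.14

E[W+K] = Σ_w Σ_k (w+k) · P(W=w)P(K=k)
 = 5·0.2451 + 8·0.3249 + 6·0.1849 + 9·0.2451
 = 1.2255 + 2.5992 + 1.1094 + 2.2059
 = 7.14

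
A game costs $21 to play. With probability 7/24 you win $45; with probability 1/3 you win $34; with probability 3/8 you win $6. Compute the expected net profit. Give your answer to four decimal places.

E[payout] = 45·7/24 + 34·1/3 + 6·3/8
 = 105/8 + 34/3 + 9/4
 = 641/24
Net = 641/24 - 21 = 137/24

5.7083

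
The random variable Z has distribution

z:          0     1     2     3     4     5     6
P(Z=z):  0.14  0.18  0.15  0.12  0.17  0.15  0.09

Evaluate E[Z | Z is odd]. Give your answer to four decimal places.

2.8667

P(Z is odd) = 0.18 + 0.12 + 0.15 = 0.45.
E[Z | Z is odd] = [1·0.18 + 3·0.12 + 5·0.15] / 0.45
 = 1.29 / 0.45
 = 43/15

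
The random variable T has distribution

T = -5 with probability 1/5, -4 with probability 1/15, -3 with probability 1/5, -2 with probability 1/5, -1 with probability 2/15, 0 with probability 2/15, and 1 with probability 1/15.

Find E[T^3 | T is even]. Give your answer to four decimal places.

P(T is even) = 1/15 + 1/5 + 2/15 = 2/5.
E[T^3 | T is even] = [(-64)·1/15 + (-8)·1/5 + 0·2/15] / (2/5)
 = -88/15 / (2/5)
 = -44/3

-14.6667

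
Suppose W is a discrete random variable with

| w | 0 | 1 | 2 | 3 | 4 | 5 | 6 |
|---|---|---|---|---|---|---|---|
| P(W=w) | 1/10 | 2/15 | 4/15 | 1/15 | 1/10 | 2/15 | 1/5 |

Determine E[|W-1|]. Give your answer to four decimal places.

E[|W-1|] = Σ |w-1|·P(W=w)
 = 1·1/10 + 0·2/15 + 1·4/15 + 2·1/15 + 3·1/10 + 4·2/15 + 5·1/5
 = 1/10 + 0 + 4/15 + 2/15 + 3/10 + 8/15 + 1
 = 7/3

2.3333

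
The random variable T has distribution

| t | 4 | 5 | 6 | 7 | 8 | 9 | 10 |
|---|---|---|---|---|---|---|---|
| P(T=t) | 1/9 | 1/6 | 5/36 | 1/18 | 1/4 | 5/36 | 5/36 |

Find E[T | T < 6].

4.6

P(T < 6) = 1/9 + 1/6 = 5/18.
E[T | T < 6] = [4·1/9 + 5·1/6] / (5/18)
 = 23/18 / (5/18)
 = 23/5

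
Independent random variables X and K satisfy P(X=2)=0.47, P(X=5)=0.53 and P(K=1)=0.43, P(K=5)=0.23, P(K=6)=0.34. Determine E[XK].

E[XK] = Σ_x Σ_k xk · P(X=x)P(K=k)
 = 2·0.2021 + 10·0.1081 + 12·0.1598 + 5·0.2279 + 25·0.1219 + 30·0.1802
 = 0.4042 + 1.081 + 1.9176 + 1.1395 + 3.0475 + 5.406
 = 12.9958

12.9958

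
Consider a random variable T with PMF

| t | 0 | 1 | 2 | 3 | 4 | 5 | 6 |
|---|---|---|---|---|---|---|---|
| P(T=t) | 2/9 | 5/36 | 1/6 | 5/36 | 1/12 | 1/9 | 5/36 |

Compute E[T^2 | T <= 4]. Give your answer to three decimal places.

P(T <= 4) = 2/9 + 5/36 + 1/6 + 5/36 + 1/12 = 3/4.
E[T^2 | T <= 4] = [0·2/9 + 1·5/36 + 4·1/6 + 9·5/36 + 16·1/12] / (3/4)
 = 61/18 / (3/4)
 = 122/27

4.519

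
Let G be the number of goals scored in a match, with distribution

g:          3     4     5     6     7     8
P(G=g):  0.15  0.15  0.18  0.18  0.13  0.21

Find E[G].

5.62

E[G] = Σ g·P(G=g)
 = 3·0.15 + 4·0.15 + 5·0.18 + 6·0.18 + 7·0.13 + 8·0.21
 = 0.45 + 0.6 + 0.9 + 1.08 + 0.91 + 1.68
 = 5.62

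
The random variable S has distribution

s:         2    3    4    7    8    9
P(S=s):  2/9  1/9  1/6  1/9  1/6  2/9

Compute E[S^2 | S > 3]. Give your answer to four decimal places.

55.1667

P(S > 3) = 1/6 + 1/9 + 1/6 + 2/9 = 2/3.
E[S^2 | S > 3] = [16·1/6 + 49·1/9 + 64·1/6 + 81·2/9] / (2/3)
 = 331/9 / (2/3)
 = 331/6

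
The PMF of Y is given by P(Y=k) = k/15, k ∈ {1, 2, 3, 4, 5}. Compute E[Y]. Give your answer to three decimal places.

E[Y] = Σ y·P(Y=y)
 = 1·1/15 + 2·2/15 + 3·1/5 + 4·4/15 + 5·1/3
 = 1/15 + 4/15 + 3/5 + 16/15 + 5/3
 = 11/3

3.667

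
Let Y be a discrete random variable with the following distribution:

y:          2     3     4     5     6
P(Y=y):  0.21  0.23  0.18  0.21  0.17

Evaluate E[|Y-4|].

E[|Y-4|] = Σ |y-4|·P(Y=y)
 = 2·0.21 + 1·0.23 + 0·0.18 + 1·0.21 + 2·0.17
 = 0.42 + 0.23 + 0 + 0.21 + 0.34
 = 1.2

1.2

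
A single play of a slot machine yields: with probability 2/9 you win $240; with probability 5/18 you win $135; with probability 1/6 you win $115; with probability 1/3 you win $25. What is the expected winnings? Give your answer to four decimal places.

118.3333

E[payout] = 240·2/9 + 135·5/18 + 115·1/6 + 25·1/3
 = 160/3 + 75/2 + 115/6 + 25/3
 = 355/3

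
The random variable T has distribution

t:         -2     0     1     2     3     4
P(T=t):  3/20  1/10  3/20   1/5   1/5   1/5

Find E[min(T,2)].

1.05

E[min(T,2)] = Σ min(t,2)·P(T=t)
 = (-2)·3/20 + 0·1/10 + 1·3/20 + 2·1/5 + 2·1/5 + 2·1/5
 = (-3/10) + 0 + 3/20 + 2/5 + 2/5 + 2/5
 = 21/20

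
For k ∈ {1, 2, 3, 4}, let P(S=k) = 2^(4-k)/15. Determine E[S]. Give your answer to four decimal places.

1.7333

E[S] = Σ s·P(S=s)
 = 1·8/15 + 2·4/15 + 3·2/15 + 4·1/15
 = 8/15 + 8/15 + 2/5 + 4/15
 = 26/15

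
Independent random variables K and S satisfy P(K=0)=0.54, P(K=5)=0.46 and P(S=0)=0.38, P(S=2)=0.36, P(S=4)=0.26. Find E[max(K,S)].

3.2504

E[max(K,S)] = Σ_k Σ_s max(k,s) · P(K=k)P(S=s)
 = 0·0.2052 + 2·0.1944 + 4·0.1404 + 5·0.1748 + 5·0.1656 + 5·0.1196
 = 0 + 0.3888 + 0.5616 + 0.874 + 0.828 + 0.598
 = 3.2504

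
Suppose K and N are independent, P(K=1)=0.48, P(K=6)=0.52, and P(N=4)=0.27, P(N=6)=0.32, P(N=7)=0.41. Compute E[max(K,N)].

6.1508

E[max(K,N)] = Σ_k Σ_n max(k,n) · P(K=k)P(N=n)
 = 4·0.1296 + 6·0.1536 + 7·0.1968 + 6·0.1404 + 6·0.1664 + 7·0.2132
 = 0.5184 + 0.9216 + 1.3776 + 0.8424 + 0.9984 + 1.4924
 = 6.1508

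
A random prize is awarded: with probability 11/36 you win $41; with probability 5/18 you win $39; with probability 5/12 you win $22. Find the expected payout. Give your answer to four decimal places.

32.5278

E[payout] = 41·11/36 + 39·5/18 + 22·5/12
 = 451/36 + 65/6 + 55/6
 = 1171/36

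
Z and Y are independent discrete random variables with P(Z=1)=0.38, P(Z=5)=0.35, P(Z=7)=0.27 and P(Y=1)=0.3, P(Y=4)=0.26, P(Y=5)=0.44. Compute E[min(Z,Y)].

2.5748

E[min(Z,Y)] = Σ_z Σ_y min(z,y) · P(Z=z)P(Y=y)
 = 1·0.114 + 1·0.0988 + 1·0.1672 + 1·0.105 + 4·0.091 + 5·0.154 + 1·0.081 + 4·0.0702 + 5·0.1188
 = 0.114 + 0.0988 + 0.1672 + 0.105 + 0.364 + 0.77 + 0.081 + 0.2808 + 0.594
 = 2.5748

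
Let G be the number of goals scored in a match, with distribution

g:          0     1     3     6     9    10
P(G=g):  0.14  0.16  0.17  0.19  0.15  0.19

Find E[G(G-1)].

E[G(G-1)] = Σ g(g-1)·P(G=g)
 = 0·0.14 + 0·0.16 + 6·0.17 + 30·0.19 + 72·0.15 + 90·0.19
 = 0 + 0 + 1.02 + 5.7 + 10.8 + 17.1
 = 34.62

34.62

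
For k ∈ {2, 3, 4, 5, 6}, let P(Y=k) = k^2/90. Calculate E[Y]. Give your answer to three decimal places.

E[Y] = Σ y·P(Y=y)
 = 2·2/45 + 3·1/10 + 4·8/45 + 5·5/18 + 6·2/5
 = 4/45 + 3/10 + 32/45 + 25/18 + 12/5
 = 44/9

4.889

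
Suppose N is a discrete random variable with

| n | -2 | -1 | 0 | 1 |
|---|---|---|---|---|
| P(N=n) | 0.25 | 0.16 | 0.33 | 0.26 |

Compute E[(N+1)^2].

1.62

E[(N+1)^2] = Σ (n+1)^2·P(N=n)
 = 1·0.25 + 0·0.16 + 1·0.33 + 4·0.26
 = 0.25 + 0 + 0.33 + 1.04
 = 1.62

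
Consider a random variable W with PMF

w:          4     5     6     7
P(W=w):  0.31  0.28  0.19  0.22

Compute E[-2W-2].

-12.64

E[-2W-2] = Σ (-2w-2)·P(W=w)
 = (-10)·0.31 + (-12)·0.28 + (-14)·0.19 + (-16)·0.22
 = (-3.1) + (-3.36) + (-2.66) + (-3.52)
 = -12.64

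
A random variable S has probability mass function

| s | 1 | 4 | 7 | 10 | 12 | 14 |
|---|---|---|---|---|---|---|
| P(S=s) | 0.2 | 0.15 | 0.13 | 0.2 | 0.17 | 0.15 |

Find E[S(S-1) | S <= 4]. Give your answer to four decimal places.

5.1429

P(S <= 4) = 0.2 + 0.15 = 0.35.
E[S(S-1) | S <= 4] = [0·0.2 + 12·0.15] / 0.35
 = 1.8 / 0.35
 = 36/7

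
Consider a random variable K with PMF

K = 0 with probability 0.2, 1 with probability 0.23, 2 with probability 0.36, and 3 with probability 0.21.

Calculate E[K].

E[K] = Σ k·P(K=k)
 = 0·0.2 + 1·0.23 + 2·0.36 + 3·0.21
 = 0 + 0.23 + 0.72 + 0.63
 = 1.58

1.58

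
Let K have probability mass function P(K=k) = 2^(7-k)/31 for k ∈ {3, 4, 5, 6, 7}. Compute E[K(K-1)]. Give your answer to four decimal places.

12.0645

E[K(K-1)] = Σ k(k-1)·P(K=k)
 = 6·16/31 + 12·8/31 + 20·4/31 + 30·2/31 + 42·1/31
 = 96/31 + 96/31 + 80/31 + 60/31 + 42/31
 = 374/31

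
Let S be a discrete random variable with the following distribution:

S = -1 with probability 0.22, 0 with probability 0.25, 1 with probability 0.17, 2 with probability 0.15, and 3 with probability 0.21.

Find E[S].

0.88

E[S] = Σ s·P(S=s)
 = (-1)·0.22 + 0·0.25 + 1·0.17 + 2·0.15 + 3·0.21
 = (-0.22) + 0 + 0.17 + 0.3 + 0.63
 = 0.88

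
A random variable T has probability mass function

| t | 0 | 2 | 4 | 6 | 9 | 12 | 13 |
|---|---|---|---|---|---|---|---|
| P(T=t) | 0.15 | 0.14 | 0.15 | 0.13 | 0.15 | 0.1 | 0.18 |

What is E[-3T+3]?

-16.65

E[-3T+3] = Σ (-3t+3)·P(T=t)
 = 3·0.15 + (-3)·0.14 + (-9)·0.15 + (-15)·0.13 + (-24)·0.15 + (-33)·0.1 + (-36)·0.18
 = 0.45 + (-0.42) + (-1.35) + (-1.95) + (-3.6) + (-3.3) + (-6.48)
 = -16.65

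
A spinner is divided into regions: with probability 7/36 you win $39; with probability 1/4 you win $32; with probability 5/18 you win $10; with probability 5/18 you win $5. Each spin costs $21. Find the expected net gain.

-1.25

E[payout] = 39·7/36 + 32·1/4 + 10·5/18 + 5·5/18
 = 91/12 + 8 + 25/9 + 25/18
 = 79/4
Net = 79/4 - 21 = -5/4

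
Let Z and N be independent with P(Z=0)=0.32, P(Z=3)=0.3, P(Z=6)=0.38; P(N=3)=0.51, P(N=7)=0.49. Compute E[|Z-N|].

2.9428

E[|Z-N|] = Σ_z Σ_n |z-n| · P(Z=z)P(N=n)
 = 3·0.1632 + 7·0.1568 + 0·0.153 + 4·0.147 + 3·0.1938 + 1·0.1862
 = 0.4896 + 1.0976 + 0 + 0.588 + 0.5814 + 0.1862
 = 2.9428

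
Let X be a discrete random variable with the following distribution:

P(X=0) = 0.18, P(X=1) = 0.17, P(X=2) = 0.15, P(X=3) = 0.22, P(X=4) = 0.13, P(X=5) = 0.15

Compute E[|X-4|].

E[|X-4|] = Σ |x-4|·P(X=x)
 = 4·0.18 + 3·0.17 + 2·0.15 + 1·0.22 + 0·0.13 + 1·0.15
 = 0.72 + 0.51 + 0.3 + 0.22 + 0 + 0.15
 = 1.9

1.9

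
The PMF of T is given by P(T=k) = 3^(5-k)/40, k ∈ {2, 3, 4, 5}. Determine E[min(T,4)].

2.425

E[min(T,4)] = Σ min(t,4)·P(T=t)
 = 2·27/40 + 3·9/40 + 4·3/40 + 4·1/40
 = 27/20 + 27/40 + 3/10 + 1/10
 = 97/40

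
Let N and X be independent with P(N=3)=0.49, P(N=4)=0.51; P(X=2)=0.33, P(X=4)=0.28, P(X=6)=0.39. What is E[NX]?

E[NX] = Σ_n Σ_x nx · P(N=n)P(X=x)
 = 6·0.1617 + 12·0.1372 + 18·0.1911 + 8·0.1683 + 16·0.1428 + 24·0.1989
 = 0.9702 + 1.6464 + 3.4398 + 1.3464 + 2.2848 + 4.7736
 = 14.4612

14.4612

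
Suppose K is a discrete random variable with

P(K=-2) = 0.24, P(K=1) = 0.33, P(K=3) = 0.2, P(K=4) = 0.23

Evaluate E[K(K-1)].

E[K(K-1)] = Σ k(k-1)·P(K=k)
 = 6·0.24 + 0·0.33 + 6·0.2 + 12·0.23
 = 1.44 + 0 + 1.2 + 2.76
 = 5.4

5.4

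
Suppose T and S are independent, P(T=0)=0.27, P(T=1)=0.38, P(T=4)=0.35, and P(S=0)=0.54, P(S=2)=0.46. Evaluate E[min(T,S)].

E[min(T,S)] = Σ_t Σ_s min(t,s) · P(T=t)P(S=s)
 = 0·0.1458 + 0·0.1242 + 0·0.2052 + 1·0.1748 + 0·0.189 + 2·0.161
 = 0 + 0 + 0 + 0.1748 + 0 + 0.322
 = 0.4968

0.4968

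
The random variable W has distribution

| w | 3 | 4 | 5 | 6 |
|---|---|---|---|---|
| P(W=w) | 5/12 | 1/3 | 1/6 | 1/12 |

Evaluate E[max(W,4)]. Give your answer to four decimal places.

4.3333

E[max(W,4)] = Σ max(w,4)·P(W=w)
 = 4·5/12 + 4·1/3 + 5·1/6 + 6·1/12
 = 5/3 + 4/3 + 5/6 + 1/2
 = 13/3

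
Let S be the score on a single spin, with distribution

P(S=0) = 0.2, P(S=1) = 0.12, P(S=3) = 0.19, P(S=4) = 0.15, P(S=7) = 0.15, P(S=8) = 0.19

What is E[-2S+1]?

-6.72

E[-2S+1] = Σ (-2s+1)·P(S=s)
 = 1·0.2 + (-1)·0.12 + (-5)·0.19 + (-7)·0.15 + (-13)·0.15 + (-15)·0.19
 = 0.2 + (-0.12) + (-0.95) + (-1.05) + (-1.95) + (-2.85)
 = -6.72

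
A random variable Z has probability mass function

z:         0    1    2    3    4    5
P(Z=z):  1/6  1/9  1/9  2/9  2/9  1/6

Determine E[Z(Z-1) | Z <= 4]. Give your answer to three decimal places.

5.067

P(Z <= 4) = 1/6 + 1/9 + 1/9 + 2/9 + 2/9 = 5/6.
E[Z(Z-1) | Z <= 4] = [0·1/6 + 0·1/9 + 2·1/9 + 6·2/9 + 12·2/9] / (5/6)
 = 38/9 / (5/6)
 = 76/15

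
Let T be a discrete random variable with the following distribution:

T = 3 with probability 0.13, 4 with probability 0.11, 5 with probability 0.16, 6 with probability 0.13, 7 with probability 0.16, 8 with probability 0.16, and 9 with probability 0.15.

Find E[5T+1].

E[5T+1] = Σ (5t+1)·P(T=t)
 = 16·0.13 + 21·0.11 + 26·0.16 + 31·0.13 + 36·0.16 + 41·0.16 + 46·0.15
 = 2.08 + 2.31 + 4.16 + 4.03 + 5.76 + 6.56 + 6.9
 = 31.8

31.8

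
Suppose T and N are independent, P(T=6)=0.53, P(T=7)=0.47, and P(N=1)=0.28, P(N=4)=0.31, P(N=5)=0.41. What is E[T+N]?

E[T+N] = Σ_t Σ_n (t+n) · P(T=t)P(N=n)
 = 7·0.1484 + 10·0.1643 + 11·0.2173 + 8·0.1316 + 11·0.1457 + 12·0.1927
 = 1.0388 + 1.643 + 2.3903 + 1.0528 + 1.6027 + 2.3124
 = 10.04

10.04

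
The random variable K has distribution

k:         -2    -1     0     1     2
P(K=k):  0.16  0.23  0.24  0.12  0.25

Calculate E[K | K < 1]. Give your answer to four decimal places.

P(K < 1) = 0.16 + 0.23 + 0.24 = 0.63.
E[K | K < 1] = [(-2)·0.16 + (-1)·0.23 + 0·0.24] / 0.63
 = -0.55 / 0.63
 = -55/63

-0.8730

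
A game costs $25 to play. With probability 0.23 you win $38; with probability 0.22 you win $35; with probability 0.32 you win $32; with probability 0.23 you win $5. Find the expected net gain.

2.83

E[payout] = 38·0.23 + 35·0.22 + 32·0.32 + 5·0.23
 = 8.74 + 7.7 + 10.24 + 1.15
 = 27.83
Net = 27.83 - 25 = 2.83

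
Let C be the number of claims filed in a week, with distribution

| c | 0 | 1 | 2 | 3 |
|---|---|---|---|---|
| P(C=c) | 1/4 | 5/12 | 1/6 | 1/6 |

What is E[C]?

1.25

E[C] = Σ c·P(C=c)
 = 0·1/4 + 1·5/12 + 2·1/6 + 3·1/6
 = 0 + 5/12 + 1/3 + 1/2
 = 5/4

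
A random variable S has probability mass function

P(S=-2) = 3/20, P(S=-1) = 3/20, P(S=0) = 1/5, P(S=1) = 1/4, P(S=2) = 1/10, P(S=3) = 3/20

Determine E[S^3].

E[S^3] = Σ s^3·P(S=s)
 = (-8)·3/20 + (-1)·3/20 + 0·1/5 + 1·1/4 + 8·1/10 + 27·3/20
 = (-6/5) + (-3/20) + 0 + 1/4 + 4/5 + 81/20
 = 15/4

3.75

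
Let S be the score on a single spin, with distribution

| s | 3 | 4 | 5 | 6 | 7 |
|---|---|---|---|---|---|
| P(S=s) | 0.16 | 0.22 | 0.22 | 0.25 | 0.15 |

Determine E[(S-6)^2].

2.69

E[(S-6)^2] = Σ (s-6)^2·P(S=s)
 = 9·0.16 + 4·0.22 + 1·0.22 + 0·0.25 + 1·0.15
 = 1.44 + 0.88 + 0.22 + 0 + 0.15
 = 2.69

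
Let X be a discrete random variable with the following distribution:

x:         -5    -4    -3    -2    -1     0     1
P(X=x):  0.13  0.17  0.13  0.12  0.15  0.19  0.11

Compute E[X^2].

7.88

E[X^2] = Σ x^2·P(X=x)
 = 25·0.13 + 16·0.17 + 9·0.13 + 4·0.12 + 1·0.15 + 0·0.19 + 1·0.11
 = 3.25 + 2.72 + 1.17 + 0.48 + 0.15 + 0 + 0.11
 = 7.88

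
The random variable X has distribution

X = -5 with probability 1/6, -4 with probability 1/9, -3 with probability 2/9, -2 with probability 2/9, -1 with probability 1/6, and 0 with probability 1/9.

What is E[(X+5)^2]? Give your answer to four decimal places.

8.4444

E[(X+5)^2] = Σ (x+5)^2·P(X=x)
 = 0·1/6 + 1·1/9 + 4·2/9 + 9·2/9 + 16·1/6 + 25·1/9
 = 0 + 1/9 + 8/9 + 2 + 8/3 + 25/9
 = 76/9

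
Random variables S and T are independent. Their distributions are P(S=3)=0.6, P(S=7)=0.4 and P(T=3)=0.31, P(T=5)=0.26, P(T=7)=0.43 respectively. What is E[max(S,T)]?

5.944

E[max(S,T)] = Σ_s Σ_t max(s,t) · P(S=s)P(T=t)
 = 3·0.186 + 5·0.156 + 7·0.258 + 7·0.124 + 7·0.104 + 7·0.172
 = 0.558 + 0.78 + 1.806 + 0.868 + 0.728 + 1.204
 = 5.944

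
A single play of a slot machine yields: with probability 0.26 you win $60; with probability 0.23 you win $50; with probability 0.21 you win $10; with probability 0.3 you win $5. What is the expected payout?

E[payout] = 60·0.26 + 50·0.23 + 10·0.21 + 5·0.3
 = 15.6 + 11.5 + 2.1 + 1.5
 = 30.7

30.7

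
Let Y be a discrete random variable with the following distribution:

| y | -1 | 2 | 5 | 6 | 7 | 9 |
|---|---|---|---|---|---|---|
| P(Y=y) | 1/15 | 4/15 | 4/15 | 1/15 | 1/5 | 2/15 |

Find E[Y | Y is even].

2.8

P(Y is even) = 4/15 + 1/15 = 1/3.
E[Y | Y is even] = [2·4/15 + 6·1/15] / (1/3)
 = 14/15 / (1/3)
 = 14/5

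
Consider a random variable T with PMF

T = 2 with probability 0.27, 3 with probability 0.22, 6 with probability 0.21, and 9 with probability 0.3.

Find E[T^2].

E[T^2] = Σ t^2·P(T=t)
 = 4·0.27 + 9·0.22 + 36·0.21 + 81·0.3
 = 1.08 + 1.98 + 7.56 + 24.3
 = 34.92

34.92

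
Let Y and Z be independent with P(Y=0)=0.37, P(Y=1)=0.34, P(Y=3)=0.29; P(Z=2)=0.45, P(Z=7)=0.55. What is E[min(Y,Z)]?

1.0795

E[min(Y,Z)] = Σ_y Σ_z min(y,z) · P(Y=y)P(Z=z)
 = 0·0.1665 + 0·0.2035 + 1·0.153 + 1·0.187 + 2·0.1305 + 3·0.1595
 = 0 + 0 + 0.153 + 0.187 + 0.261 + 0.4785
 = 1.0795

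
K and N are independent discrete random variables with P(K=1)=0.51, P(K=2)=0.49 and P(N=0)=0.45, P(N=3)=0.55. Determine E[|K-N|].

E[|K-N|] = Σ_k Σ_n |k-n| · P(K=k)P(N=n)
 = 1·0.2295 + 2·0.2805 + 2·0.2205 + 1·0.2695
 = 0.2295 + 0.561 + 0.441 + 0.2695
 = 1.501

1.501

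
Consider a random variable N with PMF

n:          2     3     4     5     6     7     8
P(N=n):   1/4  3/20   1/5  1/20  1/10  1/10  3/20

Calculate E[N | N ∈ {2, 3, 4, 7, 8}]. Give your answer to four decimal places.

4.2941

P(N ∈ {2, 3, 4, 7, 8}) = 1/4 + 3/20 + 1/5 + 1/10 + 3/20 = 17/20.
E[N | N ∈ {2, 3, 4, 7, 8}] = [2·1/4 + 3·3/20 + 4·1/5 + 7·1/10 + 8·3/20] / (17/20)
 = 73/20 / (17/20)
 = 73/17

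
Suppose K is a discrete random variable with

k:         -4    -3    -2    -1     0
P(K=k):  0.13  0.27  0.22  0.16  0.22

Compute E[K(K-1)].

7.48

E[K(K-1)] = Σ k(k-1)·P(K=k)
 = 20·0.13 + 12·0.27 + 6·0.22 + 2·0.16 + 0·0.22
 = 2.6 + 3.24 + 1.32 + 0.32 + 0
 = 7.48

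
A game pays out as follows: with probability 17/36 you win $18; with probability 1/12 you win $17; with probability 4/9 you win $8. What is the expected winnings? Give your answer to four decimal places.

E[payout] = 18·17/36 + 17·1/12 + 8·4/9
 = 17/2 + 17/12 + 32/9
 = 485/36

13.4722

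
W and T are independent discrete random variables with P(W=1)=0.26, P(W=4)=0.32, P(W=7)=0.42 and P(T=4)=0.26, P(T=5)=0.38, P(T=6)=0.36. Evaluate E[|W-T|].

E[|W-T|] = Σ_w Σ_t |w-t| · P(W=w)P(T=t)
 = 3·0.0676 + 4·0.0988 + 5·0.0936 + 0·0.0832 + 1·0.1216 + 2·0.1152 + 3·0.1092 + 2·0.1596 + 1·0.1512
 = 0.2028 + 0.3952 + 0.468 + 0 + 0.1216 + 0.2304 + 0.3276 + 0.3192 + 0.1512
 = 2.216

2.216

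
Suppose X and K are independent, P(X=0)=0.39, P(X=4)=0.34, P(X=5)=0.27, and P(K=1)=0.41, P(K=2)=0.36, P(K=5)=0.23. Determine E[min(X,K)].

1.3126

E[min(X,K)] = Σ_x Σ_k min(x,k) · P(X=x)P(K=k)
 = 0·0.1599 + 0·0.1404 + 0·0.0897 + 1·0.1394 + 2·0.1224 + 4·0.0782 + 1·0.1107 + 2·0.0972 + 5·0.0621
 = 0 + 0 + 0 + 0.1394 + 0.2448 + 0.3128 + 0.1107 + 0.1944 + 0.3105
 = 1.3126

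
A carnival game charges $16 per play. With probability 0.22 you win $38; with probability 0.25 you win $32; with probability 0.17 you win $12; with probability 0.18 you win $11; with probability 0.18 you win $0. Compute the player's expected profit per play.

E[payout] = 38·0.22 + 32·0.25 + 12·0.17 + 11·0.18 + 0·0.18
 = 8.36 + 8 + 2.04 + 1.98 + 0
 = 20.38
Net = 20.38 - 16 = 4.38

4.38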